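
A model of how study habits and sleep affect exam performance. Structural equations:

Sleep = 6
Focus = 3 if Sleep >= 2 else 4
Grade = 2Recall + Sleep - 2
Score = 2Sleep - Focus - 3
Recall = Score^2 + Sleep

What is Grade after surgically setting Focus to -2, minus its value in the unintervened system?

170

do(Focus=-2) replaces the equation Focus = 3 if Sleep >= 2 else 4 with the constant Focus = -2.
Score = 2Sleep - Focus - 3  [with Sleep=6, Focus=-2]  = 11
Recall = Score^2 + Sleep  [with Score=11, Sleep=6]  = 127
Grade = 2Recall + Sleep - 2  [with Recall=127, Sleep=6]  = 258
Without intervention: Focus = 3 if Sleep >= 2 else 4  [with Sleep=6]  = 3; Score = 2Sleep - Focus - 3  [with Sleep=6, Focus=3]  = 6; Recall = Score^2 + Sleep  [with Score=6, Sleep=6]  = 42; Grade = 2Recall + Sleep - 2  [with Recall=42, Sleep=6]  = 88.
Change = 258 − 88 = 170.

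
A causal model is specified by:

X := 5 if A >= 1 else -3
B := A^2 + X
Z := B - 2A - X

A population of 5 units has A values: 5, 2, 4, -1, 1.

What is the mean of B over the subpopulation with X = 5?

16.5

E[B|X=5] averages over only the 4 units with X=5 (A = 5, 2, 4, 1): B = 30, 9, 21, 6, mean 16.5.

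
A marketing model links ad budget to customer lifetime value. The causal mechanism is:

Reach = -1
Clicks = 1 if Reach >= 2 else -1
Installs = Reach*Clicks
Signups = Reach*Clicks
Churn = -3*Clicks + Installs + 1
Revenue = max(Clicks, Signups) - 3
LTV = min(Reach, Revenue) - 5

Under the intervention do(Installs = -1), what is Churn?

do(Installs=-1) replaces the equation Installs = Reach*Clicks with the constant Installs = -1.
Clicks = 1 if Reach >= 2 else -1  [with Reach=-1]  = -1
Churn = -3*Clicks + Installs + 1  [with Clicks=-1, Installs=-1]  = 3

3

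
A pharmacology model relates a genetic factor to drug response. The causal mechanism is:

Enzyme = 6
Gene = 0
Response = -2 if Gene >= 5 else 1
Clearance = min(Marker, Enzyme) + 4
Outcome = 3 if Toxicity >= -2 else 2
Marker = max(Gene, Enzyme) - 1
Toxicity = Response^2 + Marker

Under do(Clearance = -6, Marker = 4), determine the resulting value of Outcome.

Under do(Clearance = -6, Marker = 4), each intervened variable's structural equation is replaced by its fixed value.
Response = -2 if Gene >= 5 else 1  [with Gene=0]  = 1
Toxicity = Response^2 + Marker  [with Response=1, Marker=4]  = 5
Outcome = 3 if Toxicity >= -2 else 2  [with Toxicity=5]  = 3

3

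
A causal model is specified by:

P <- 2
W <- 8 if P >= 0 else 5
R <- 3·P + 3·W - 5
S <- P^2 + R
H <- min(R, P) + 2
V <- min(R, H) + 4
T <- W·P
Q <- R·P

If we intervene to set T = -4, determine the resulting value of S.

Under do(T=-4), the mechanism T <- W·P is discarded; T is fixed at -4.
Since S is not a descendant of the intervened variable, it is unaffected.
W = 8 if P >= 0 else 5  [with P=2]  = 8
R = 3·P + 3·W - 5  [with P=2, W=8]  = 25
S = P^2 + R  [with P=2, R=25]  = 29

29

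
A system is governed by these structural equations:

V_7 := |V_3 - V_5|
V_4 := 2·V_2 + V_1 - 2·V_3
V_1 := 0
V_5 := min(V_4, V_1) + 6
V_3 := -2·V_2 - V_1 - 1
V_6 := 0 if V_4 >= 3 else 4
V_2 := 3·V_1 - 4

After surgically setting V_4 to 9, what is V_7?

The intervention breaks the incoming arrows to V_4: V_4 := 2·V_2 + V_1 - 2·V_3 no longer applies, and V_4 = 9.
V_2 = 3·V_1 - 4  [with V_1=0]  = -4
V_3 = -2·V_2 - V_1 - 1  [with V_2=-4, V_1=0]  = 7
V_5 = min(V_4, V_1) + 6  [with V_4=9, V_1=0]  = 6
V_7 = |V_3 - V_5|  [with V_3=7, V_5=6]  = 1

1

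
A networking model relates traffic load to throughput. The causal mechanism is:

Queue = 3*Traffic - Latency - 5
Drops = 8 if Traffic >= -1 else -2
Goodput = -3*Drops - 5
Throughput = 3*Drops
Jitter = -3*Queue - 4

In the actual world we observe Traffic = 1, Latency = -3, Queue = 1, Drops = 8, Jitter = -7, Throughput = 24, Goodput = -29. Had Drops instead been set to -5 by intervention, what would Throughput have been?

-15

Under do(Drops=-5), the mechanism Drops = 8 if Traffic >= -1 else -2 is discarded; Drops is fixed at -5.
Throughput = 3*Drops  [with Drops=-5]  = -15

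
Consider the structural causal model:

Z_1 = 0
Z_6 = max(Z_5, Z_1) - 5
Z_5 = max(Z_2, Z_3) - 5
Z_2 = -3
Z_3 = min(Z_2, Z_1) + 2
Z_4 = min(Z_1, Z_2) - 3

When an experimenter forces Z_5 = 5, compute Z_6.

The intervention breaks the incoming arrows to Z_5: Z_5 = max(Z_2, Z_3) - 5 no longer applies, and Z_5 = 5.
Z_6 = max(Z_5, Z_1) - 5  [with Z_5=5, Z_1=0]  = 0

0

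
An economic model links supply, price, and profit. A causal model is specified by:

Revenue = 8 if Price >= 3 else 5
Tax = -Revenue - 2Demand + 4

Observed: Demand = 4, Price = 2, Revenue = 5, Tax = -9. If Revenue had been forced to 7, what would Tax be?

The intervention breaks the incoming arrows to Revenue: Revenue = 8 if Price >= 3 else 5 no longer applies, and Revenue = 7.
Tax = -Revenue - 2Demand + 4  [with Revenue=7, Demand=4]  = -11

-11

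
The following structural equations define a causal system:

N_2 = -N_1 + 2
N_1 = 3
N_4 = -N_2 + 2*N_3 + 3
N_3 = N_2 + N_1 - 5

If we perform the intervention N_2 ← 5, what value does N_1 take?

Under do(N_2=5), the mechanism N_2 = -N_1 + 2 is discarded; N_2 is fixed at 5.
N_1 is not downstream of the intervention, so its value is determined by the original equations.

3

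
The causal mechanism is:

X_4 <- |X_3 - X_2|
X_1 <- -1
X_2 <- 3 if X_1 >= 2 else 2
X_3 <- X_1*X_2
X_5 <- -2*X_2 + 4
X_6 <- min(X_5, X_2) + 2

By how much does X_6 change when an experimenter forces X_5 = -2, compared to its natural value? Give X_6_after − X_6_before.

The intervention breaks the incoming arrows to X_5: X_5 <- -2*X_2 + 4 no longer applies, and X_5 = -2.
X_2 = 3 if X_1 >= 2 else 2  [with X_1=-1]  = 2
X_6 = min(X_5, X_2) + 2  [with X_5=-2, X_2=2]  = 0
Without intervention: X_2 = 3 if X_1 >= 2 else 2  [with X_1=-1]  = 2; X_5 = -2*X_2 + 4  [with X_2=2]  = 0; X_6 = min(X_5, X_2) + 2  [with X_5=0, X_2=2]  = 2.
Change = 0 − 2 = -2.

-2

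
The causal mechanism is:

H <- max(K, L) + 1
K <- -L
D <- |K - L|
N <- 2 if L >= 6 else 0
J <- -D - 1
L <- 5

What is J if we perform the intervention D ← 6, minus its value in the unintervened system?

The intervention breaks the incoming arrows to D: D <- |K - L| no longer applies, and D = 6.
J = -D - 1  [with D=6]  = -7
Without intervention: K = -L  [with L=5]  = -5; D = |K - L|  [with K=-5, L=5]  = 10; J = -D - 1  [with D=10]  = -11.
Change = -7 − (-11) = 4.

4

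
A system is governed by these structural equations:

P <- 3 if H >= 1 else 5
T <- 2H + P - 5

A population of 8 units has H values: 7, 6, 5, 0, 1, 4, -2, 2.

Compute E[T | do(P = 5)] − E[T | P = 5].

7.75

Under do(P=5), P's equation is replaced by P=5 for every unit. Per-unit T: 14, 12, 10, 0, 2, 8, -4, 4. Mean = 5.75.
Observing P=5 restricts to units where P's equation naturally yields 5: H ∈ {0, -2}. In that subpopulation T = 0, -4, mean -2.
Difference = 5.75 − (-2) = 7.75.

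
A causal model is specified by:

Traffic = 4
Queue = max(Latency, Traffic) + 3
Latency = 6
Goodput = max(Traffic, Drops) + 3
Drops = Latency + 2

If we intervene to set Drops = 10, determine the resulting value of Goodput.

13

Intervening sets Drops = 10 and removes its equation (Drops = Latency + 2).
Goodput = max(Traffic, Drops) + 3  [with Traffic=4, Drops=10]  = 13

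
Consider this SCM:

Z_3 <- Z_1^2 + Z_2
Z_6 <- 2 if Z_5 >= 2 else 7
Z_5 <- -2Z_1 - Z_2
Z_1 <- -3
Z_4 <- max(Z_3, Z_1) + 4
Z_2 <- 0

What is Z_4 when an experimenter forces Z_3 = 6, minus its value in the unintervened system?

-3

The intervention breaks the incoming arrows to Z_3: Z_3 <- Z_1^2 + Z_2 no longer applies, and Z_3 = 6.
Z_4 = max(Z_3, Z_1) + 4  [with Z_3=6, Z_1=-3]  = 10
Without intervention: Z_3 = Z_1^2 + Z_2  [with Z_1=-3, Z_2=0]  = 9; Z_4 = max(Z_3, Z_1) + 4  [with Z_3=9, Z_1=-3]  = 13.
Change = 10 − 13 = -3.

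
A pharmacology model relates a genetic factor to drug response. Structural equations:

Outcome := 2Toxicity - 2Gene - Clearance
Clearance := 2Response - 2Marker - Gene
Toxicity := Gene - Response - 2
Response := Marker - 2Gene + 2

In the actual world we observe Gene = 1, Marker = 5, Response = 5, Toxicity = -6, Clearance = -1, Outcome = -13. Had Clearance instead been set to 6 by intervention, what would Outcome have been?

The intervention breaks the incoming arrows to Clearance: Clearance := 2Response - 2Marker - Gene no longer applies, and Clearance = 6.
Response = Marker - 2Gene + 2  [with Marker=5, Gene=1]  = 5
Toxicity = Gene - Response - 2  [with Gene=1, Response=5]  = -6
Outcome = 2Toxicity - 2Gene - Clearance  [with Toxicity=-6, Gene=1, Clearance=6]  = -20

-20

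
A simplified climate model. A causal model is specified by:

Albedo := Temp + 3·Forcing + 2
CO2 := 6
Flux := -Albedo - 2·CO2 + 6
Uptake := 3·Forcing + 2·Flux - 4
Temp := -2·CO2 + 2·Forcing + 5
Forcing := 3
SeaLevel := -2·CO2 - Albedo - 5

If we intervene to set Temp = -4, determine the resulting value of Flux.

-13

The intervention breaks the incoming arrows to Temp: Temp := -2·CO2 + 2·Forcing + 5 no longer applies, and Temp = -4.
Albedo = Temp + 3·Forcing + 2  [with Temp=-4, Forcing=3]  = 7
Flux = -Albedo - 2·CO2 + 6  [with Albedo=7, CO2=6]  = -13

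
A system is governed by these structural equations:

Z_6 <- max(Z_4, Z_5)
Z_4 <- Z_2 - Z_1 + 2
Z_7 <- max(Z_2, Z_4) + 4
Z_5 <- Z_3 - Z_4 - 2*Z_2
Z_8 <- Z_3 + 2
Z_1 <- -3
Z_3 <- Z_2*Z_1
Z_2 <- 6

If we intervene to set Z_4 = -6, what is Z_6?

-6

Under do(Z_4=-6), the mechanism Z_4 <- Z_2 - Z_1 + 2 is discarded; Z_4 is fixed at -6.
Z_3 = Z_2*Z_1  [with Z_2=6, Z_1=-3]  = -18
Z_5 = Z_3 - Z_4 - 2*Z_2  [with Z_3=-18, Z_4=-6, Z_2=6]  = -24
Z_6 = max(Z_4, Z_5)  [with Z_4=-6, Z_5=-24]  = -6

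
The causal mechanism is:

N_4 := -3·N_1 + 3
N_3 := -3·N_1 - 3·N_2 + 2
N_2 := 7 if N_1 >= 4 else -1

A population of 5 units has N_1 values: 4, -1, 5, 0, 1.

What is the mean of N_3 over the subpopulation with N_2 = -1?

5

Observing N_2=-1 restricts to units where N_2's equation naturally yields -1: N_1 ∈ {-1, 0, 1}. In that subpopulation N_3 = 8, 5, 2, mean 5.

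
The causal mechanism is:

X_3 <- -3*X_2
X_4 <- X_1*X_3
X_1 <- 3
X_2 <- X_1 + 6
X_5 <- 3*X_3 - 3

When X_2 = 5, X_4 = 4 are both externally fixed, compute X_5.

Setting X_2 = 5, X_4 = 4 by intervention discards those variables' equations.
X_3 = -3*X_2  [with X_2=5]  = -15
X_5 = 3*X_3 - 3  [with X_3=-15]  = -48

-48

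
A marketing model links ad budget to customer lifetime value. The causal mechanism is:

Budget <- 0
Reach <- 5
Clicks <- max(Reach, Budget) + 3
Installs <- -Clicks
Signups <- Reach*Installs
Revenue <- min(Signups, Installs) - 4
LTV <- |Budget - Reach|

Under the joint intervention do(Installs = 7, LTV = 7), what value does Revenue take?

The joint intervention fixes Installs = 7, LTV = 7, removing each variable's own equation.
Signups = Reach*Installs  [with Reach=5, Installs=7]  = 35
Revenue = min(Signups, Installs) - 4  [with Signups=35, Installs=7]  = 3

3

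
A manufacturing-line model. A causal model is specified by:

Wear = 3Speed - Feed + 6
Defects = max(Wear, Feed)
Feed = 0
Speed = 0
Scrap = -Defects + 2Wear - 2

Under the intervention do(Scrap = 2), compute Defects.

6

The intervention breaks the incoming arrows to Scrap: Scrap = -Defects + 2Wear - 2 no longer applies, and Scrap = 2.
Since Defects is not a descendant of the intervened variable, it is unaffected.
Wear = 3Speed - Feed + 6  [with Speed=0, Feed=0]  = 6
Defects = max(Wear, Feed)  [with Wear=6, Feed=0]  = 6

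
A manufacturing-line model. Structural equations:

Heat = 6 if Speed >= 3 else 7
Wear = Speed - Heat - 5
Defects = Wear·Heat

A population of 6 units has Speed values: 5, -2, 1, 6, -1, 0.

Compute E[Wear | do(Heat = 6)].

The intervention sets Heat=6 in all 6 units regardless of Speed. Recomputing Wear per unit gives -6, -13, -10, -5, -12, -11; average -9.5.

-9.5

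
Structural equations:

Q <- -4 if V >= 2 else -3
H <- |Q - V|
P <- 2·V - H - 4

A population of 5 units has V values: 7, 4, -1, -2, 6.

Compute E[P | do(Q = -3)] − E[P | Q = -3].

4.3

Under do(Q=-3), Q's equation is replaced by Q=-3 for every unit. Per-unit P: 0, -3, -8, -9, -1. Mean = -4.2.
Observing Q=-3 restricts to units where Q's equation naturally yields -3: V ∈ {-1, -2}. In that subpopulation P = -8, -9, mean -8.5.
Difference = -4.2 − (-8.5) = 4.3.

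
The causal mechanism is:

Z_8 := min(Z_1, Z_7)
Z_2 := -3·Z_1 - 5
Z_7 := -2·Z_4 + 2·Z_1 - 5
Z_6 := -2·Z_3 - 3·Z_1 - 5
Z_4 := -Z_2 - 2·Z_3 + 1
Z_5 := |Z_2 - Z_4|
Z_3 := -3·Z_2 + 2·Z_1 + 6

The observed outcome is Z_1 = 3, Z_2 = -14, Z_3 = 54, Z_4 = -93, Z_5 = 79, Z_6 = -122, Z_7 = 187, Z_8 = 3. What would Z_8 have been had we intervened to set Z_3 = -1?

-33

The intervention breaks the incoming arrows to Z_3: Z_3 := -3·Z_2 + 2·Z_1 + 6 no longer applies, and Z_3 = -1.
Z_2 = -3·Z_1 - 5  [with Z_1=3]  = -14
Z_4 = -Z_2 - 2·Z_3 + 1  [with Z_2=-14, Z_3=-1]  = 17
Z_7 = -2·Z_4 + 2·Z_1 - 5  [with Z_4=17, Z_1=3]  = -33
Z_8 = min(Z_1, Z_7)  [with Z_1=3, Z_7=-33]  = -33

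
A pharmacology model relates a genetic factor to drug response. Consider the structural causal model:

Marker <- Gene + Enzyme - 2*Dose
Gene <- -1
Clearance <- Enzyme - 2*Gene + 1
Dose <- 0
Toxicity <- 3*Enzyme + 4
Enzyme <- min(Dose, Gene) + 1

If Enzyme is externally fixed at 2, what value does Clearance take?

The intervention breaks the incoming arrows to Enzyme: Enzyme <- min(Dose, Gene) + 1 no longer applies, and Enzyme = 2.
Clearance = Enzyme - 2*Gene + 1  [with Enzyme=2, Gene=-1]  = 5

5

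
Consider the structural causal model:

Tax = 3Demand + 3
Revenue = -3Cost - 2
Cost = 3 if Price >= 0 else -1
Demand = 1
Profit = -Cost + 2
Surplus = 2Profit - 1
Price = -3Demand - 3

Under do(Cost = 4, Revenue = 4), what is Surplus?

-5

Under do(Cost = 4, Revenue = 4), each intervened variable's structural equation is replaced by its fixed value.
Profit = -Cost + 2  [with Cost=4]  = -2
Surplus = 2Profit - 1  [with Profit=-2]  = -5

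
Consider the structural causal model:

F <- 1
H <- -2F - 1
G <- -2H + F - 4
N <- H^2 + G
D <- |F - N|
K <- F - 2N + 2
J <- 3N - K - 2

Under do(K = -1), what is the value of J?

Intervening sets K = -1 and removes its equation (K <- F - 2N + 2).
H = -2F - 1  [with F=1]  = -3
G = -2H + F - 4  [with H=-3, F=1]  = 3
N = H^2 + G  [with H=-3, G=3]  = 12
J = 3N - K - 2  [with N=12, K=-1]  = 35

35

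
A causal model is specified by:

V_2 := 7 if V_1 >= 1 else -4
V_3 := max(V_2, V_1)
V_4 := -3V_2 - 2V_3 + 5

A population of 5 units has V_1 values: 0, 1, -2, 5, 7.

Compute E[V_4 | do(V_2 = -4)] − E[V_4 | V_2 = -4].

-6.4

The intervention sets V_2=-4 in all 5 units regardless of V_1. Recomputing V_4 per unit gives 17, 15, 21, 7, 3; average 12.6.
Conditioning on V_2=-4 selects the 2 unit(s) with V_1 ∈ {0, -2}. Their V_4 values: 17, 21. Mean = 19.
Difference = 12.6 − 19 = -6.4.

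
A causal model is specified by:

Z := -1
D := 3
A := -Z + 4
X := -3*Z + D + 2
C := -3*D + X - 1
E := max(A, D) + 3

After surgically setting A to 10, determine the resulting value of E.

The intervention breaks the incoming arrows to A: A := -Z + 4 no longer applies, and A = 10.
E = max(A, D) + 3  [with A=10, D=3]  = 13

13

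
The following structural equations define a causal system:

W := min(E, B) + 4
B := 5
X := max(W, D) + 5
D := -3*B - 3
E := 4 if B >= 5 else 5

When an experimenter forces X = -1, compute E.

4

Under do(X=-1), the mechanism X := max(W, D) + 5 is discarded; X is fixed at -1.
No directed path runs from X to E, so E keeps its natural value.
E = 4 if B >= 5 else 5  [with B=5]  = 4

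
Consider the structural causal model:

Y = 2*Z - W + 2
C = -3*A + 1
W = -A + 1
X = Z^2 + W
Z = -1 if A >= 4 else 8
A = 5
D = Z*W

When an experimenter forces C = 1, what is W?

-4

Intervening sets C = 1 and removes its equation (C = -3*A + 1).
W is not downstream of the intervention, so its value is determined by the original equations.
W = -A + 1  [with A=5]  = -4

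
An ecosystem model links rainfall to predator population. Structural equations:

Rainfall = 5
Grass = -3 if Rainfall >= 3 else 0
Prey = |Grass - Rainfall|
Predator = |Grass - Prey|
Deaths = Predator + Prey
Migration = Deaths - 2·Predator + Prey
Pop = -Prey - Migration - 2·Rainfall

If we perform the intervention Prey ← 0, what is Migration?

-3

The intervention breaks the incoming arrows to Prey: Prey = |Grass - Rainfall| no longer applies, and Prey = 0.
Grass = -3 if Rainfall >= 3 else 0  [with Rainfall=5]  = -3
Predator = |Grass - Prey|  [with Grass=-3, Prey=0]  = 3
Deaths = Predator + Prey  [with Predator=3, Prey=0]  = 3
Migration = Deaths - 2·Predator + Prey  [with Deaths=3, Predator=3, Prey=0]  = -3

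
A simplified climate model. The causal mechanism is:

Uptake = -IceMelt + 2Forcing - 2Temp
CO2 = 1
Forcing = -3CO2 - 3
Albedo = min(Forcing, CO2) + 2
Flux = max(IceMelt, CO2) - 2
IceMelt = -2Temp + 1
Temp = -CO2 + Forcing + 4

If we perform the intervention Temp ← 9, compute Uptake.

-13

The intervention breaks the incoming arrows to Temp: Temp = -CO2 + Forcing + 4 no longer applies, and Temp = 9.
Forcing = -3CO2 - 3  [with CO2=1]  = -6
IceMelt = -2Temp + 1  [with Temp=9]  = -17
Uptake = -IceMelt + 2Forcing - 2Temp  [with IceMelt=-17, Forcing=-6, Temp=9]  = -13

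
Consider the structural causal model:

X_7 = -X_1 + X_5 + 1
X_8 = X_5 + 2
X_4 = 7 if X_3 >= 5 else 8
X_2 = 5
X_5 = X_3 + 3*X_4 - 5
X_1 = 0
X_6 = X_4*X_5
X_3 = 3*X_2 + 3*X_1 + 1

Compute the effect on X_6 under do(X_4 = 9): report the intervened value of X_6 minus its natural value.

Under do(X_4=9), the mechanism X_4 = 7 if X_3 >= 5 else 8 is discarded; X_4 is fixed at 9.
X_3 = 3*X_2 + 3*X_1 + 1  [with X_2=5, X_1=0]  = 16
X_5 = X_3 + 3*X_4 - 5  [with X_3=16, X_4=9]  = 38
X_6 = X_4*X_5  [with X_4=9, X_5=38]  = 342
Without intervention: X_3 = 3*X_2 + 3*X_1 + 1  [with X_2=5, X_1=0]  = 16; X_4 = 7 if X_3 >= 5 else 8  [with X_3=16]  = 7; X_5 = X_3 + 3*X_4 - 5  [with X_3=16, X_4=7]  = 32; X_6 = X_4*X_5  [with X_4=7, X_5=32]  = 224.
Change = 342 − 224 = 118.

118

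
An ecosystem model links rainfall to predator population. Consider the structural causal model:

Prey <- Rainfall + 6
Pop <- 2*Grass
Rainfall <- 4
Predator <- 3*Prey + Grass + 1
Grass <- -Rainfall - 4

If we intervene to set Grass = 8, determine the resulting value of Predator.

39

Under do(Grass=8), the mechanism Grass <- -Rainfall - 4 is discarded; Grass is fixed at 8.
Prey = Rainfall + 6  [with Rainfall=4]  = 10
Predator = 3*Prey + Grass + 1  [with Prey=10, Grass=8]  = 39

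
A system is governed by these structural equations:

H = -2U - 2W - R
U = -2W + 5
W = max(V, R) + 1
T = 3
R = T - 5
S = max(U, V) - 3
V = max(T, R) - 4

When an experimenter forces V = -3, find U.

do(V=-3) replaces the equation V = max(T, R) - 4 with the constant V = -3.
R = T - 5  [with T=3]  = -2
W = max(V, R) + 1  [with V=-3, R=-2]  = -1
U = -2W + 5  [with W=-1]  = 7

7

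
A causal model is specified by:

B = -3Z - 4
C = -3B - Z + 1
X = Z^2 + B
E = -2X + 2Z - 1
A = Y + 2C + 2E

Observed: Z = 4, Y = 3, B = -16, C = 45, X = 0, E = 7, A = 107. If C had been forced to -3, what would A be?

11

The intervention breaks the incoming arrows to C: C = -3B - Z + 1 no longer applies, and C = -3.
B = -3Z - 4  [with Z=4]  = -16
X = Z^2 + B  [with Z=4, B=-16]  = 0
E = -2X + 2Z - 1  [with X=0, Z=4]  = 7
A = Y + 2C + 2E  [with Y=3, C=-3, E=7]  = 11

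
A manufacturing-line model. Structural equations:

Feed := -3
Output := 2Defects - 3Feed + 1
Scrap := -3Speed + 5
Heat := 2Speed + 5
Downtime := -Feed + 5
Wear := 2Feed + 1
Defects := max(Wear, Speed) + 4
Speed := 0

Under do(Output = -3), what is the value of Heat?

5

Intervening sets Output = -3 and removes its equation (Output := 2Defects - 3Feed + 1).
Heat is not downstream of the intervention, so its value is determined by the original equations.
Heat = 2Speed + 5  [with Speed=0]  = 5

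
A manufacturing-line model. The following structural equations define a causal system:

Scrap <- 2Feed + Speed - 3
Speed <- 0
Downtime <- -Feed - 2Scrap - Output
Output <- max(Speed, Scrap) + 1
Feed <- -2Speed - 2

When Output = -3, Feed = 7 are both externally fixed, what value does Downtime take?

The joint intervention fixes Output = -3, Feed = 7, removing each variable's own equation.
Scrap = 2Feed + Speed - 3  [with Feed=7, Speed=0]  = 11
Downtime = -Feed - 2Scrap - Output  [with Feed=7, Scrap=11, Output=-3]  = -26

-26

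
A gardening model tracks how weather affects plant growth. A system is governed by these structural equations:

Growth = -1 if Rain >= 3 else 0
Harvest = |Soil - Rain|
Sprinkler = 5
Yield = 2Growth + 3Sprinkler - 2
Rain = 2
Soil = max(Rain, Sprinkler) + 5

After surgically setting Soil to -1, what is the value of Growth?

The intervention breaks the incoming arrows to Soil: Soil = max(Rain, Sprinkler) + 5 no longer applies, and Soil = -1.
Growth is not downstream of the intervention, so its value is determined by the original equations.
Growth = -1 if Rain >= 3 else 0  [with Rain=2]  = 0

0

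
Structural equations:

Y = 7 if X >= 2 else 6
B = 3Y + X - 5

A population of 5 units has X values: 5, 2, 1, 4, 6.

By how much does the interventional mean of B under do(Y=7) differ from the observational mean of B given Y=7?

-0.65

do(Y=7) breaks Y's dependence on X. With Y=7 fixed, B across the units is 21, 18, 17, 20, 22, mean 19.6.
Observing Y=7 restricts to units where Y's equation naturally yields 7: X ∈ {5, 2, 4, 6}. In that subpopulation B = 21, 18, 20, 22, mean 20.25.
Difference = 19.6 − 20.25 = -0.65.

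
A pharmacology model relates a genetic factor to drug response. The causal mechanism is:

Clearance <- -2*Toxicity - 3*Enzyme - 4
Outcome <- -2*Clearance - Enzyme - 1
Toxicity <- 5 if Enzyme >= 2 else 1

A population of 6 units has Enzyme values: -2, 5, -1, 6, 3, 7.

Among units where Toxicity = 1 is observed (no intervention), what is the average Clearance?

Conditioning on Toxicity=1 selects the 2 unit(s) with Enzyme ∈ {-2, -1}. Their Clearance values: 0, -3. Mean = -1.5.

-1.5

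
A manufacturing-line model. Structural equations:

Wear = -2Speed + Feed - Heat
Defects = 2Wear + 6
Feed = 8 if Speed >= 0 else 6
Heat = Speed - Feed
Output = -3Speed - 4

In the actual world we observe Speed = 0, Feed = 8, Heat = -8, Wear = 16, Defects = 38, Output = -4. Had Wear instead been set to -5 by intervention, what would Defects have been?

-4

Intervening sets Wear = -5 and removes its equation (Wear = -2Speed + Feed - Heat).
Defects = 2Wear + 6  [with Wear=-5]  = -4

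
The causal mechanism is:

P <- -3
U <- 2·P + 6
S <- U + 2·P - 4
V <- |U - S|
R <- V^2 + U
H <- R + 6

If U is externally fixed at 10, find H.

Under do(U=10), the mechanism U <- 2·P + 6 is discarded; U is fixed at 10.
S = U + 2·P - 4  [with U=10, P=-3]  = 0
V = |U - S|  [with U=10, S=0]  = 10
R = V^2 + U  [with V=10, U=10]  = 110
H = R + 6  [with R=110]  = 116

116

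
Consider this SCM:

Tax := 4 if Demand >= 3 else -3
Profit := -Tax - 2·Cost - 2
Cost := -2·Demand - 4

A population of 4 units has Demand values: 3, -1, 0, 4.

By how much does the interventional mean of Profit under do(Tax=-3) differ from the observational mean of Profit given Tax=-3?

Every unit gets Tax=-3 under the intervention. Profit values become 21, 5, 9, 25; E[Profit|do(Tax=-3)] = 15.
E[Profit|Tax=-3] averages over only the 2 units with Tax=-3 (Demand = -1, 0): Profit = 5, 9, mean 7.
Difference = 15 − 7 = 8.

8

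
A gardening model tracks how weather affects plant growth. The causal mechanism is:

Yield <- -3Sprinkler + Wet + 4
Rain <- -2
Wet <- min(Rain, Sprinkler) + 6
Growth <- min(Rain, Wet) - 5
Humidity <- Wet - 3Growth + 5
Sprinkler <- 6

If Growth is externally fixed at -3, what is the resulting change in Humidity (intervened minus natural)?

-12

Intervening sets Growth = -3 and removes its equation (Growth <- min(Rain, Wet) - 5).
Wet = min(Rain, Sprinkler) + 6  [with Rain=-2, Sprinkler=6]  = 4
Humidity = Wet - 3Growth + 5  [with Wet=4, Growth=-3]  = 18
Without intervention: Wet = min(Rain, Sprinkler) + 6  [with Rain=-2, Sprinkler=6]  = 4; Growth = min(Rain, Wet) - 5  [with Rain=-2, Wet=4]  = -7; Humidity = Wet - 3Growth + 5  [with Wet=4, Growth=-7]  = 30.
Change = 18 − 30 = -12.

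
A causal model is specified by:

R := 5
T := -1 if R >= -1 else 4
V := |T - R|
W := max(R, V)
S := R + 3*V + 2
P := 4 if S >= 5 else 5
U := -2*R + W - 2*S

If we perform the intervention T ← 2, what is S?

do(T=2) replaces the equation T := -1 if R >= -1 else 4 with the constant T = 2.
V = |T - R|  [with T=2, R=5]  = 3
S = R + 3*V + 2  [with R=5, V=3]  = 16

16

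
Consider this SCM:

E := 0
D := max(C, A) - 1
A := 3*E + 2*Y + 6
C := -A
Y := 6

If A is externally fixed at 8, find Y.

Under do(A=8), the mechanism A := 3*E + 2*Y + 6 is discarded; A is fixed at 8.
Y is not downstream of the intervention, so its value is determined by the original equations.

6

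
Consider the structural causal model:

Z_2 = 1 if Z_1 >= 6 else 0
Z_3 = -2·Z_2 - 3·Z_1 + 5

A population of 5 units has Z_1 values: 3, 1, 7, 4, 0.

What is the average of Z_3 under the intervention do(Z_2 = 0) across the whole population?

Every unit gets Z_2=0 under the intervention. Z_3 values become -4, 2, -16, -7, 5; E[Z_3|do(Z_2=0)] = -4.

-4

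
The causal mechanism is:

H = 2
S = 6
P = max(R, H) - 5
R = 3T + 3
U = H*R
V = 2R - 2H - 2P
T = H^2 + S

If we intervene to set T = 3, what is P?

7

do(T=3) replaces the equation T = H^2 + S with the constant T = 3.
R = 3T + 3  [with T=3]  = 12
P = max(R, H) - 5  [with R=12, H=2]  = 7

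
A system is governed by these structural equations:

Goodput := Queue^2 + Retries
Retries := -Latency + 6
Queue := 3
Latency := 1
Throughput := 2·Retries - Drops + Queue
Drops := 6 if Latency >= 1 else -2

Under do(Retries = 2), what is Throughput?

Intervening sets Retries = 2 and removes its equation (Retries := -Latency + 6).
Drops = 6 if Latency >= 1 else -2  [with Latency=1]  = 6
Throughput = 2·Retries - Drops + Queue  [with Retries=2, Drops=6, Queue=3]  = 1

1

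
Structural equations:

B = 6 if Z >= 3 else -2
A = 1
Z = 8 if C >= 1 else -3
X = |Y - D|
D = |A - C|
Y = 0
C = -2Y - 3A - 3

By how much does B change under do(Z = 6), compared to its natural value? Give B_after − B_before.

The intervention breaks the incoming arrows to Z: Z = 8 if C >= 1 else -3 no longer applies, and Z = 6.
B = 6 if Z >= 3 else -2  [with Z=6]  = 6
Without intervention: C = -2Y - 3A - 3  [with Y=0, A=1]  = -6; Z = 8 if C >= 1 else -3  [with C=-6]  = -3; B = 6 if Z >= 3 else -2  [with Z=-3]  = -2.
Change = 6 − (-2) = 8.

8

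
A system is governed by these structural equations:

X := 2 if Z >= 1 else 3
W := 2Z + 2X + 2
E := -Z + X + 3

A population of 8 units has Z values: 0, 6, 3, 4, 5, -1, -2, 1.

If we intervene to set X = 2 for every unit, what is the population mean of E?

Every unit gets X=2 under the intervention. E values become 5, -1, 2, 1, 0, 6, 7, 4; E[E|do(X=2)] = 3.

3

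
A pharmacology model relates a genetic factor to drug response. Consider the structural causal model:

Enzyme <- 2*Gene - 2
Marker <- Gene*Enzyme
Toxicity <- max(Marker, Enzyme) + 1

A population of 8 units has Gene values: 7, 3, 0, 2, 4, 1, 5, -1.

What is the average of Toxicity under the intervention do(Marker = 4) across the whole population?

6.75

Under do(Marker=4), Marker's equation is replaced by Marker=4 for every unit. Per-unit Toxicity: 13, 5, 5, 5, 7, 5, 9, 5. Mean = 6.75.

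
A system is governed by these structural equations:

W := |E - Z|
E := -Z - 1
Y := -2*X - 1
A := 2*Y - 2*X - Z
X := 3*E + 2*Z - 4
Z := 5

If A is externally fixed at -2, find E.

do(A=-2) replaces the equation A := 2*Y - 2*X - Z with the constant A = -2.
E is not downstream of the intervention, so its value is determined by the original equations.
E = -Z - 1  [with Z=5]  = -6

-6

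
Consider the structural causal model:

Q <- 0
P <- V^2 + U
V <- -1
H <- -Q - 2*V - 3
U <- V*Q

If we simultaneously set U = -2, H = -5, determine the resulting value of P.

Setting U = -2, H = -5 by intervention discards those variables' equations.
P = V^2 + U  [with V=-1, U=-2]  = -1

-1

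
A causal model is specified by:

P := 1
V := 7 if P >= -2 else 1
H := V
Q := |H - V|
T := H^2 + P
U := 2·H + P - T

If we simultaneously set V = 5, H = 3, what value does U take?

-3

Under do(V = 5, H = 3), each intervened variable's structural equation is replaced by its fixed value.
T = H^2 + P  [with H=3, P=1]  = 10
U = 2·H + P - T  [with H=3, P=1, T=10]  = -3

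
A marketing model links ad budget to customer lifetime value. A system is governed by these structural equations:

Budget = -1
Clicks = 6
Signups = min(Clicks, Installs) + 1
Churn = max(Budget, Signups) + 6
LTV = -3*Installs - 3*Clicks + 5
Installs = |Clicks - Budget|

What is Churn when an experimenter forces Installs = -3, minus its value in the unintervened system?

do(Installs=-3) replaces the equation Installs = |Clicks - Budget| with the constant Installs = -3.
Signups = min(Clicks, Installs) + 1  [with Clicks=6, Installs=-3]  = -2
Churn = max(Budget, Signups) + 6  [with Budget=-1, Signups=-2]  = 5
Without intervention: Installs = |Clicks - Budget|  [with Clicks=6, Budget=-1]  = 7; Signups = min(Clicks, Installs) + 1  [with Clicks=6, Installs=7]  = 7; Churn = max(Budget, Signups) + 6  [with Budget=-1, Signups=7]  = 13.
Change = 5 − 13 = -8.

-8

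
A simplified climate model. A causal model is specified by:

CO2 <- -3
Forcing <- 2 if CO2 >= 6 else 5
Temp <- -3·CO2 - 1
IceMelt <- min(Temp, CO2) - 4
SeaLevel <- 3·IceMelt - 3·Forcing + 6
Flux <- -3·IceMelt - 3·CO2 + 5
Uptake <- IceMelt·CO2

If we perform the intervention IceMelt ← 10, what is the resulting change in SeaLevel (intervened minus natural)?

51

Intervening sets IceMelt = 10 and removes its equation (IceMelt <- min(Temp, CO2) - 4).
Forcing = 2 if CO2 >= 6 else 5  [with CO2=-3]  = 5
SeaLevel = 3·IceMelt - 3·Forcing + 6  [with IceMelt=10, Forcing=5]  = 21
Without intervention: Forcing = 2 if CO2 >= 6 else 5  [with CO2=-3]  = 5; Temp = -3·CO2 - 1  [with CO2=-3]  = 8; IceMelt = min(Temp, CO2) - 4  [with Temp=8, CO2=-3]  = -7; SeaLevel = 3·IceMelt - 3·Forcing + 6  [with IceMelt=-7, Forcing=5]  = -30.
Change = 21 − (-30) = 51.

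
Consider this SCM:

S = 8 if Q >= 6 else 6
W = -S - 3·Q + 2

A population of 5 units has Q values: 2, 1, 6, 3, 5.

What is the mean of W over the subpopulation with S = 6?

Observing S=6 restricts to units where S's equation naturally yields 6: Q ∈ {2, 1, 3, 5}. In that subpopulation W = -10, -7, -13, -19, mean -12.25.

-12.25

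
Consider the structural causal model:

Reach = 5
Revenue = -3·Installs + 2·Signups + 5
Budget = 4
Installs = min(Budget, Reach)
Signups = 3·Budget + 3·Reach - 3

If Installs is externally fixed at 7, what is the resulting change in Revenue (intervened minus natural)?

do(Installs=7) replaces the equation Installs = min(Budget, Reach) with the constant Installs = 7.
Signups = 3·Budget + 3·Reach - 3  [with Budget=4, Reach=5]  = 24
Revenue = -3·Installs + 2·Signups + 5  [with Installs=7, Signups=24]  = 32
Without intervention: Installs = min(Budget, Reach)  [with Budget=4, Reach=5]  = 4; Signups = 3·Budget + 3·Reach - 3  [with Budget=4, Reach=5]  = 24; Revenue = -3·Installs + 2·Signups + 5  [with Installs=4, Signups=24]  = 41.
Change = 32 − 41 = -9.

-9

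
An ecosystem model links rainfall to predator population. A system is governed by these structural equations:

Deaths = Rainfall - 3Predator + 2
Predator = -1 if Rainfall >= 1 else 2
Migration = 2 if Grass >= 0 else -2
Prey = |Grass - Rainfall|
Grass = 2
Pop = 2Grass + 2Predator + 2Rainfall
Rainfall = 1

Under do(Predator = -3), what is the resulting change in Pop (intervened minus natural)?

The intervention breaks the incoming arrows to Predator: Predator = -1 if Rainfall >= 1 else 2 no longer applies, and Predator = -3.
Pop = 2Grass + 2Predator + 2Rainfall  [with Grass=2, Predator=-3, Rainfall=1]  = 0
Without intervention: Predator = -1 if Rainfall >= 1 else 2  [with Rainfall=1]  = -1; Pop = 2Grass + 2Predator + 2Rainfall  [with Grass=2, Predator=-1, Rainfall=1]  = 4.
Change = 0 − 4 = -4.

-4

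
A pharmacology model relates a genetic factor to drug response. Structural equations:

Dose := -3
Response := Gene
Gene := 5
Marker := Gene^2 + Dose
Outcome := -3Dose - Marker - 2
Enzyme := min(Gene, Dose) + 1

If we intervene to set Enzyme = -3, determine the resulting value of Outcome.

The intervention breaks the incoming arrows to Enzyme: Enzyme := min(Gene, Dose) + 1 no longer applies, and Enzyme = -3.
No directed path runs from Enzyme to Outcome, so Outcome keeps its natural value.
Marker = Gene^2 + Dose  [with Gene=5, Dose=-3]  = 22
Outcome = -3Dose - Marker - 2  [with Dose=-3, Marker=22]  = -15

-15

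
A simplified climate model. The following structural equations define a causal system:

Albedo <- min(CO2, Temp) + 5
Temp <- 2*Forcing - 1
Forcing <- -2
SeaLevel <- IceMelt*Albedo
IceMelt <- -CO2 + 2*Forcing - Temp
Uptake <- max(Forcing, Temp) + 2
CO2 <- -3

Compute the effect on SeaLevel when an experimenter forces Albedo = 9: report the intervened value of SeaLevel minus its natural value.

36

The intervention breaks the incoming arrows to Albedo: Albedo <- min(CO2, Temp) + 5 no longer applies, and Albedo = 9.
Temp = 2*Forcing - 1  [with Forcing=-2]  = -5
IceMelt = -CO2 + 2*Forcing - Temp  [with CO2=-3, Forcing=-2, Temp=-5]  = 4
SeaLevel = IceMelt*Albedo  [with IceMelt=4, Albedo=9]  = 36
Without intervention: Temp = 2*Forcing - 1  [with Forcing=-2]  = -5; IceMelt = -CO2 + 2*Forcing - Temp  [with CO2=-3, Forcing=-2, Temp=-5]  = 4; Albedo = min(CO2, Temp) + 5  [with CO2=-3, Temp=-5]  = 0; SeaLevel = IceMelt*Albedo  [with IceMelt=4, Albedo=0]  = 0.
Change = 36 − 0 = 36.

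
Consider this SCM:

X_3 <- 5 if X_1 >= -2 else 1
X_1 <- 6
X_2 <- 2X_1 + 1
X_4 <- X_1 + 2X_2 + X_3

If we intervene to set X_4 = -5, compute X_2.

The intervention breaks the incoming arrows to X_4: X_4 <- X_1 + 2X_2 + X_3 no longer applies, and X_4 = -5.
Since X_2 is not a descendant of the intervened variable, it is unaffected.
X_2 = 2X_1 + 1  [with X_1=6]  = 13

13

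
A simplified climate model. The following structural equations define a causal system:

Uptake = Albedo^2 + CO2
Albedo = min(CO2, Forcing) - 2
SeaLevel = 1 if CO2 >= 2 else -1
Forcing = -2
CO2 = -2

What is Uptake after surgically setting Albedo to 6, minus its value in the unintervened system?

do(Albedo=6) replaces the equation Albedo = min(CO2, Forcing) - 2 with the constant Albedo = 6.
Uptake = Albedo^2 + CO2  [with Albedo=6, CO2=-2]  = 34
Without intervention: Albedo = min(CO2, Forcing) - 2  [with CO2=-2, Forcing=-2]  = -4; Uptake = Albedo^2 + CO2  [with Albedo=-4, CO2=-2]  = 14.
Change = 34 − 14 = 20.

20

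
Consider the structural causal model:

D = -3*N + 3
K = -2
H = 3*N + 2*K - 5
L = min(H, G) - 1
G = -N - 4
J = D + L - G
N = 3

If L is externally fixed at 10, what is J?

11

Intervening sets L = 10 and removes its equation (L = min(H, G) - 1).
D = -3*N + 3  [with N=3]  = -6
G = -N - 4  [with N=3]  = -7
J = D + L - G  [with D=-6, L=10, G=-7]  = 11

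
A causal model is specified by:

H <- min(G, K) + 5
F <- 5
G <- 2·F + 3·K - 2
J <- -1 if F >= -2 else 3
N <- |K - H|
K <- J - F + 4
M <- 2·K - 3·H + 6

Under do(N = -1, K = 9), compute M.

-18

Under do(N = -1, K = 9), each intervened variable's structural equation is replaced by its fixed value.
G = 2·F + 3·K - 2  [with F=5, K=9]  = 35
H = min(G, K) + 5  [with G=35, K=9]  = 14
M = 2·K - 3·H + 6  [with K=9, H=14]  = -18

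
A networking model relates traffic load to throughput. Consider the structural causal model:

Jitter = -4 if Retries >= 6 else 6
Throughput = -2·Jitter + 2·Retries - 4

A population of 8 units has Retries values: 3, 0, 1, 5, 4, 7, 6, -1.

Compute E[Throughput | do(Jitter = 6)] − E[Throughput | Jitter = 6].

Every unit gets Jitter=6 under the intervention. Throughput values become -10, -16, -14, -6, -8, -2, -4, -18; E[Throughput|do(Jitter=6)] = -9.75.
E[Throughput|Jitter=6] averages over only the 6 units with Jitter=6 (Retries = 3, 0, 1, 5, 4, -1): Throughput = -10, -16, -14, -6, -8, -18, mean -12.
Difference = -9.75 − (-12) = 2.25.

2.25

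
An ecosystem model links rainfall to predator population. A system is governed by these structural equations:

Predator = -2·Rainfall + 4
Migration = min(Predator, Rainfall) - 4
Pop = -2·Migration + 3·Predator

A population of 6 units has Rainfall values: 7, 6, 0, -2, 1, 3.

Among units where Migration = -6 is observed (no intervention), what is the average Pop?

Observing Migration=-6 restricts to units where Migration's equation naturally yields -6: Rainfall ∈ {-2, 3}. In that subpopulation Pop = 36, 6, mean 21.

21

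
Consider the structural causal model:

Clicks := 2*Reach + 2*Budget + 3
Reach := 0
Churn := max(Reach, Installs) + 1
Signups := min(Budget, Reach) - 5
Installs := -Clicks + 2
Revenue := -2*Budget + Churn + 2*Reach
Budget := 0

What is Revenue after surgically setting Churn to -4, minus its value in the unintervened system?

-5

Intervening sets Churn = -4 and removes its equation (Churn := max(Reach, Installs) + 1).
Revenue = -2*Budget + Churn + 2*Reach  [with Budget=0, Churn=-4, Reach=0]  = -4
Without intervention: Clicks = 2*Reach + 2*Budget + 3  [with Reach=0, Budget=0]  = 3; Installs = -Clicks + 2  [with Clicks=3]  = -1; Churn = max(Reach, Installs) + 1  [with Reach=0, Installs=-1]  = 1; Revenue = -2*Budget + Churn + 2*Reach  [with Budget=0, Churn=1, Reach=0]  = 1.
Change = -4 − 1 = -5.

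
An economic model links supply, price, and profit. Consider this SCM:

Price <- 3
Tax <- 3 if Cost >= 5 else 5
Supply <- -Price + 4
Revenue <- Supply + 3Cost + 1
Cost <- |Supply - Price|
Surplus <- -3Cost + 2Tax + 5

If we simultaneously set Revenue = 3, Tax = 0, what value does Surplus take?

-1

The joint intervention fixes Revenue = 3, Tax = 0, removing each variable's own equation.
Supply = -Price + 4  [with Price=3]  = 1
Cost = |Supply - Price|  [with Supply=1, Price=3]  = 2
Surplus = -3Cost + 2Tax + 5  [with Cost=2, Tax=0]  = -1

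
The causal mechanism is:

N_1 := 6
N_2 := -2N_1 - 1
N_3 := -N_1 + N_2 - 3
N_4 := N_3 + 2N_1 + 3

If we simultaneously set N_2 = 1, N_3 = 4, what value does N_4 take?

19

Setting N_2 = 1, N_3 = 4 by intervention discards those variables' equations.
N_4 = N_3 + 2N_1 + 3  [with N_3=4, N_1=6]  = 19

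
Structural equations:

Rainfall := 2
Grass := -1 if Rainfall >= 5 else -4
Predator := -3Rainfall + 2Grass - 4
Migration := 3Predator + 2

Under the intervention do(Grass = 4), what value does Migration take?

-4

Under do(Grass=4), the mechanism Grass := -1 if Rainfall >= 5 else -4 is discarded; Grass is fixed at 4.
Predator = -3Rainfall + 2Grass - 4  [with Rainfall=2, Grass=4]  = -2
Migration = 3Predator + 2  [with Predator=-2]  = -4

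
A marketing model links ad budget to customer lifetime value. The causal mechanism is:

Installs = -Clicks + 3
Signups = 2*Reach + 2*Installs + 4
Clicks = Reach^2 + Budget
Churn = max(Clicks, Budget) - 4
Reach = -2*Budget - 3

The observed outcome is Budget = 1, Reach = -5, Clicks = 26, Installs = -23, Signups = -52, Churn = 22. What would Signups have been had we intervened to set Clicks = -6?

do(Clicks=-6) replaces the equation Clicks = Reach^2 + Budget with the constant Clicks = -6.
Reach = -2*Budget - 3  [with Budget=1]  = -5
Installs = -Clicks + 3  [with Clicks=-6]  = 9
Signups = 2*Reach + 2*Installs + 4  [with Reach=-5, Installs=9]  = 12

12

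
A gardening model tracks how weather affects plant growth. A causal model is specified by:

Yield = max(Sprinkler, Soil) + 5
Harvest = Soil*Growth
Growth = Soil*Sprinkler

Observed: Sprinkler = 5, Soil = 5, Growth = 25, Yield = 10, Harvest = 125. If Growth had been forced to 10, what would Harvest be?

50

do(Growth=10) replaces the equation Growth = Soil*Sprinkler with the constant Growth = 10.
Harvest = Soil*Growth  [with Soil=5, Growth=10]  = 50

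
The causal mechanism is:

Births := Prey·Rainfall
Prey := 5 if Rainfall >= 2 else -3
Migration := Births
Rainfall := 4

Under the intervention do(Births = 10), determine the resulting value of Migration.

The intervention breaks the incoming arrows to Births: Births := Prey·Rainfall no longer applies, and Births = 10.
Migration = Births  [with Births=10]  = 10

10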